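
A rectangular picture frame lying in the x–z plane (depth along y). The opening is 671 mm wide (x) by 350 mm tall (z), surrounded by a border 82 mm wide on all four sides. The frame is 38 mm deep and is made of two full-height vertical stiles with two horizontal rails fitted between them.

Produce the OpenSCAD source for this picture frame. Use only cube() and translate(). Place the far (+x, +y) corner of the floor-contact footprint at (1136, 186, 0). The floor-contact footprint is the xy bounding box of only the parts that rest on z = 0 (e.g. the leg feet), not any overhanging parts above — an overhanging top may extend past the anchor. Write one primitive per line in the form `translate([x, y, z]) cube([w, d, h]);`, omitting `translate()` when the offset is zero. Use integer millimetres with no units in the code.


translate([301, 148, 0]) cube([82, 38, 514]);
translate([1054, 148, 0]) cube([82, 38, 514]);
translate([383, 148, 0]) cube([671, 38, 82]);
translate([383, 148, 432]) cube([671, 38, 82]);


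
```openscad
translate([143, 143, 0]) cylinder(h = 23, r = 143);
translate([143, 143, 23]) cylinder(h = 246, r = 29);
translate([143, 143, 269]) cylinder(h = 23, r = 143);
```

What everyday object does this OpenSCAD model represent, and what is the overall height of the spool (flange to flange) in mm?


A spool. The overall height is 292 mm.

Three coaxial cylinders, large–small–large — a spool. Two 23 mm flanges and a 246 mm core give 23 + 246 + 23 = 292 mm.


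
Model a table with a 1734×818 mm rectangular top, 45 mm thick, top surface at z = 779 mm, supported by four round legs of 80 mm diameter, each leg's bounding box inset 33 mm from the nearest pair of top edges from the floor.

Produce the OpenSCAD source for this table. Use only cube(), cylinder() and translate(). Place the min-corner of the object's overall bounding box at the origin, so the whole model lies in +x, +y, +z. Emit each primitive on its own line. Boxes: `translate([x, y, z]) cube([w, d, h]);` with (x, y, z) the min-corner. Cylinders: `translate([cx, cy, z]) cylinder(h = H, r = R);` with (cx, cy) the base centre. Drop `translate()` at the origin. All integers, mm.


// leg_h = 779 - 45 = 734
translate([0, 0, 734]) cube([1734, 818, 45]);
translate([73, 73, 0]) cylinder(h = 734, r = 40);
translate([1661, 73, 0]) cylinder(h = 734, r = 40);
translate([73, 745, 0]) cylinder(h = 734, r = 40);
translate([1661, 745, 0]) cylinder(h = 734, r = 40);


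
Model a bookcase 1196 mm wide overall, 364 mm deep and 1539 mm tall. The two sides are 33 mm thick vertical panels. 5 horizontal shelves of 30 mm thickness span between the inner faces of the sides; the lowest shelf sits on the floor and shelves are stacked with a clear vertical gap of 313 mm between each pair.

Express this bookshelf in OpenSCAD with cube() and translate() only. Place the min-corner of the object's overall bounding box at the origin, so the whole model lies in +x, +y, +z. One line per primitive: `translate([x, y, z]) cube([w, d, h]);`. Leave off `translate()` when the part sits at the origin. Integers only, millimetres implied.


cube([33, 364, 1539]);
translate([1163, 0, 0]) cube([33, 364, 1539]);
translate([33, 0, 0]) cube([1130, 364, 30]);
translate([33, 0, 343]) cube([1130, 364, 30]);
translate([33, 0, 686]) cube([1130, 364, 30]);
translate([33, 0, 1029]) cube([1130, 364, 30]);
translate([33, 0, 1372]) cube([1130, 364, 30]);


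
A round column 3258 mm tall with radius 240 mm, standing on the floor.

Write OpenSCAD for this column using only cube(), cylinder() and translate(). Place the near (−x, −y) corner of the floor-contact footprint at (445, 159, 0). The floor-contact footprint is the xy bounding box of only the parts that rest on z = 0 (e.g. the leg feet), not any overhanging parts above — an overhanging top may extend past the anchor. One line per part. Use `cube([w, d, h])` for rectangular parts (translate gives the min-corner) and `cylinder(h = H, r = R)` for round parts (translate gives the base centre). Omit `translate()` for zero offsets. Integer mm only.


translate([685, 399, 0]) cylinder(h = 3258, r = 240);


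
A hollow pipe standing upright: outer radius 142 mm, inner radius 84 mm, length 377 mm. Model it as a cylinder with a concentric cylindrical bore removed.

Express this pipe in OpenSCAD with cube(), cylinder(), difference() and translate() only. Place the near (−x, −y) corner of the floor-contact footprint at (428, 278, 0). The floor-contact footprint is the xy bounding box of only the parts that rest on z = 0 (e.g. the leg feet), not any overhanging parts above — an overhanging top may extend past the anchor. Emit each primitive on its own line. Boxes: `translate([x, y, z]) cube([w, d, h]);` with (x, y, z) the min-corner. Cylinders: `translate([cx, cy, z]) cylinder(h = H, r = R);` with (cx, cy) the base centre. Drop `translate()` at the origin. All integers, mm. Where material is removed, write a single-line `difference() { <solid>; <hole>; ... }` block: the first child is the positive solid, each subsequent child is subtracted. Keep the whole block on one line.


difference() { translate([570, 420, 0]) cylinder(h = 377, r = 142); translate([570, 420, 0]) cylinder(h = 377, r = 84); }


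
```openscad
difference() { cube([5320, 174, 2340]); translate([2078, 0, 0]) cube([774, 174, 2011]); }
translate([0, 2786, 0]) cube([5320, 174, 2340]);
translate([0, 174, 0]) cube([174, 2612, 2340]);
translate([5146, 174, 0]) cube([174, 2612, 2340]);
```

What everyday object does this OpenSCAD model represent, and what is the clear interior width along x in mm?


A single room. The interior width is 4972 mm.

Four walls enclosing a rectangle with a door in the front wall — a room. Outside width 5320 minus two 174 mm walls gives 4972 mm.


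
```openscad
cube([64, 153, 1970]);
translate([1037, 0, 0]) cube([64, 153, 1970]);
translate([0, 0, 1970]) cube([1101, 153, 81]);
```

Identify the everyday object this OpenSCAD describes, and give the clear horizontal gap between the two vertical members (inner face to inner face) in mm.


A door frame. The clear opening width is 973 mm.

Two 1970 mm tall posts with a header on top — a door frame. The left jamb is 64 mm wide at x = 0; the right jamb starts at x = 1037. The clear opening is 1037 − 64 = 973 mm.


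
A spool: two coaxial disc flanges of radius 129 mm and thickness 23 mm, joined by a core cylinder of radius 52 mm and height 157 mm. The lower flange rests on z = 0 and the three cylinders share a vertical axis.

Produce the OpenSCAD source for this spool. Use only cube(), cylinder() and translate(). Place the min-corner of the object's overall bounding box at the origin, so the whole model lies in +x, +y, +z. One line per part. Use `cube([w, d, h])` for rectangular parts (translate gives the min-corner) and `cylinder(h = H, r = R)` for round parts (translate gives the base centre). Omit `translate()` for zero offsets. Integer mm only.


translate([129, 129, 0]) cylinder(h = 23, r = 129);
translate([129, 129, 23]) cylinder(h = 157, r = 52);
translate([129, 129, 180]) cylinder(h = 23, r = 129);


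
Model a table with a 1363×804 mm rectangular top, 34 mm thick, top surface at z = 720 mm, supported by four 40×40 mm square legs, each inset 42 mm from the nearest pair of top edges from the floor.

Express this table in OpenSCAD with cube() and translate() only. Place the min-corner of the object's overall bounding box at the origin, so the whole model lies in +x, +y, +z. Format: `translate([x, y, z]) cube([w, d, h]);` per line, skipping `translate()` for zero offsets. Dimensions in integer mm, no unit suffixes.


// leg_h = 720 - 34 = 686
translate([0, 0, 686]) cube([1363, 804, 34]);
translate([42, 42, 0]) cube([40, 40, 686]);
translate([1281, 42, 0]) cube([40, 40, 686]);
translate([42, 722, 0]) cube([40, 40, 686]);
translate([1281, 722, 0]) cube([40, 40, 686]);


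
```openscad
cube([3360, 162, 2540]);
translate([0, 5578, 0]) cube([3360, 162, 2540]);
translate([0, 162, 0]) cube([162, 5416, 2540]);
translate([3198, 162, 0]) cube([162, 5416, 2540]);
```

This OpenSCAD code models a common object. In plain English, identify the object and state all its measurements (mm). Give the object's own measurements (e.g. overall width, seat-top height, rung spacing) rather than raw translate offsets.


The wall frame of a small rectangular building: four walls, each 2540 mm tall and 162 mm thick, enclosing a footprint 3360 mm (x) by 5740 mm (y) outside-to-outside, with no floor or roof. The front and back walls (the −y and +y sides) span the full width; the two side walls fit between them.


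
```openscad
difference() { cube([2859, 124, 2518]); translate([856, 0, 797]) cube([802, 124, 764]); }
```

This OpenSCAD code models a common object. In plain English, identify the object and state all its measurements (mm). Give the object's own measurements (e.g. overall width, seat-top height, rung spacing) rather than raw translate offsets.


A wall 2859 mm long (x), 124 mm thick (y), 2518 mm tall, with a rectangular window opening cut through it. The opening is 802 mm wide and 764 mm tall; its sill is at z = 797 mm and its near (−x) edge is 856 mm from the wall's −x end. The opening passes through the full wall thickness.


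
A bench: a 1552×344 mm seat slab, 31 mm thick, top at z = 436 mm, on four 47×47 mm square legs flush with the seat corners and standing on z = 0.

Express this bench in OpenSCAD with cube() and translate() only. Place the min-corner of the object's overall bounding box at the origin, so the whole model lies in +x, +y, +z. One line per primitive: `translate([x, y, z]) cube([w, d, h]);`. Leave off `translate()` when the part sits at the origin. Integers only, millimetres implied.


// leg_h = 436 − 31 = 405
translate([0, 0, 405]) cube([1552, 344, 31]);
cube([47, 47, 405]);
translate([0, 297, 0]) cube([47, 47, 405]);
translate([1505, 0, 0]) cube([47, 47, 405]);
translate([1505, 297, 0]) cube([47, 47, 405]);


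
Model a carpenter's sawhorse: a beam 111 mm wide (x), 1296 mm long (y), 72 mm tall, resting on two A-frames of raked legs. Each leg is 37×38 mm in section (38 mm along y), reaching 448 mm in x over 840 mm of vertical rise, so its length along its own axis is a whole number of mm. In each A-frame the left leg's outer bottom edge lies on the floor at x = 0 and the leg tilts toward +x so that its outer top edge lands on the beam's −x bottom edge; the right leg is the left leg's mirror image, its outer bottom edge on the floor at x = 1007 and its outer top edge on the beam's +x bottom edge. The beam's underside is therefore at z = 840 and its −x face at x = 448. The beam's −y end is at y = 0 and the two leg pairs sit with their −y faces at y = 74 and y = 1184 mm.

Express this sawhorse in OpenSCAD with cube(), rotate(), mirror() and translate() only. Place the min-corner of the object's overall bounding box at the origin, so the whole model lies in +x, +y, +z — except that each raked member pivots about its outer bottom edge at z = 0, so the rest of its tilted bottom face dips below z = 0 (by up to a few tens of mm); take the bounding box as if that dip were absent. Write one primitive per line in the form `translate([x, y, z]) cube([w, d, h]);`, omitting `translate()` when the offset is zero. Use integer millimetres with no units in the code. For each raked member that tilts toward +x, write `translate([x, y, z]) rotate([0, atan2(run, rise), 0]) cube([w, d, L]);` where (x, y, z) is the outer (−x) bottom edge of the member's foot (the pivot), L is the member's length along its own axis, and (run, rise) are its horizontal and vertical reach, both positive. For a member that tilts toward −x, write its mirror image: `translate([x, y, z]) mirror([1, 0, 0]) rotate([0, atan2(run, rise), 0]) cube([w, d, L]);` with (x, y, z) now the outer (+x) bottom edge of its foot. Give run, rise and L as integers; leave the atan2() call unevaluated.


// leg length = √(448² + 840²) = 952
// right-leg outer foot x = 2·448 + 111 = 1007
// beam min-corner = (448, 0, 840)
translate([448, 0, 840]) cube([111, 1296, 72]);
translate([0, 74, 0]) rotate([0, atan2(448, 840), 0]) cube([37, 38, 952]);
translate([1007, 74, 0]) mirror([1, 0, 0]) rotate([0, atan2(448, 840), 0]) cube([37, 38, 952]);
translate([0, 1184, 0]) rotate([0, atan2(448, 840), 0]) cube([37, 38, 952]);
translate([1007, 1184, 0]) mirror([1, 0, 0]) rotate([0, atan2(448, 840), 0]) cube([37, 38, 952]);


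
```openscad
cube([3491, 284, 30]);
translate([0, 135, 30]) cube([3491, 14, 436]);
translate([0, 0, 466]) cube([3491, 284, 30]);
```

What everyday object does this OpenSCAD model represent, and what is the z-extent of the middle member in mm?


An I-beam. The web height is 436 mm.

Two wide flanges with a thin centred web — an I-beam. Overall 496 mm minus two 30 mm flanges gives a web of 496 − 2·30 = 436 mm.


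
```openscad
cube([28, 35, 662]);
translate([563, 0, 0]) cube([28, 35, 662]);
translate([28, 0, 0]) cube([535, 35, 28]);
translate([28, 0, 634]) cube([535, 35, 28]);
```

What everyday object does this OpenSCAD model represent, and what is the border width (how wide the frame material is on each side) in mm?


A picture frame. The border width is 28 mm.

Four thin pieces enclosing a rectangular opening — a picture frame. The two full-height stiles are 662 mm tall; the top rail sits at z = 634 and is 28 mm tall, so the border above the opening is 662 − 634 = 28 mm, matching the stile x-width.


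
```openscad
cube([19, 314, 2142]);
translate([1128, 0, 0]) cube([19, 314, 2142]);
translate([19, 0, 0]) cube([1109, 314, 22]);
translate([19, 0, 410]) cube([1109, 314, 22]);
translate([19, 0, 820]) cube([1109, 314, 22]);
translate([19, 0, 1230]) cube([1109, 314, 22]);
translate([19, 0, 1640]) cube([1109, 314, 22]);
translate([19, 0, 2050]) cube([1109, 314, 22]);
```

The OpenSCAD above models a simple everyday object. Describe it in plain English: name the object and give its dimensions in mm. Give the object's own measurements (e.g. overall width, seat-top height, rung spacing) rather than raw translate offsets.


An open bookshelf. Two side panels, each 19 mm thick, 314 mm deep and 2142 mm tall, stand 1147 mm apart (outside-to-outside). Between them sit 6 shelves, each 22 mm thick and 314 mm deep, spanning the full gap between the sides. The bottom shelf rests on the floor (its underside at z = 0) and the clear gap between one shelf's top and the next shelf's underside is 388 mm.


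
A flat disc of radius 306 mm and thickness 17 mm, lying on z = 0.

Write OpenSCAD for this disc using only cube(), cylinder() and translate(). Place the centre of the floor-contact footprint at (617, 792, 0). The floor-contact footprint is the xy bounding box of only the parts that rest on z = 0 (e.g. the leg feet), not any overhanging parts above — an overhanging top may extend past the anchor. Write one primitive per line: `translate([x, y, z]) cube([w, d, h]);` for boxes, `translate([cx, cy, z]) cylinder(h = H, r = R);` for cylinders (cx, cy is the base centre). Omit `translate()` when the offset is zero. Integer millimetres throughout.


translate([617, 792, 0]) cylinder(h = 17, r = 306);


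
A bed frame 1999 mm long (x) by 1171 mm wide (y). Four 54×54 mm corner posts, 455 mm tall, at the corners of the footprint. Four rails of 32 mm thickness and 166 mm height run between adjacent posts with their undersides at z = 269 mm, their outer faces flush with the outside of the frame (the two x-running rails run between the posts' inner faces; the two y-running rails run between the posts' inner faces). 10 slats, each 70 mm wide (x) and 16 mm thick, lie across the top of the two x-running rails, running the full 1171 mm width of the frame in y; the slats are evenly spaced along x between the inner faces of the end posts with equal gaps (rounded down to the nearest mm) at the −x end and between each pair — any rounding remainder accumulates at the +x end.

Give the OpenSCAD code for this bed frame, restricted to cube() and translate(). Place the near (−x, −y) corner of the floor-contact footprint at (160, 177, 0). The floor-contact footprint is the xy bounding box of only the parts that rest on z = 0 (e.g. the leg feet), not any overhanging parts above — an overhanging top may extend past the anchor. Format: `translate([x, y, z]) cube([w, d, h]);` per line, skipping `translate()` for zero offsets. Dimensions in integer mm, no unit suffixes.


// slat z = rail_z + rail_h = 269 + 166 = 435
// slat gap = ⌊(1891 − 10·70) / 11⌋ = 108
translate([160, 177, 0]) cube([54, 54, 455]);
translate([160, 1294, 0]) cube([54, 54, 455]);
translate([2105, 177, 0]) cube([54, 54, 455]);
translate([2105, 1294, 0]) cube([54, 54, 455]);
translate([214, 177, 269]) cube([1891, 32, 166]);
translate([214, 1316, 269]) cube([1891, 32, 166]);
translate([160, 231, 269]) cube([32, 1063, 166]);
translate([2127, 231, 269]) cube([32, 1063, 166]);
translate([322, 177, 435]) cube([70, 1171, 16]);
translate([500, 177, 435]) cube([70, 1171, 16]);
translate([678, 177, 435]) cube([70, 1171, 16]);
translate([856, 177, 435]) cube([70, 1171, 16]);
translate([1034, 177, 435]) cube([70, 1171, 16]);
translate([1212, 177, 435]) cube([70, 1171, 16]);
translate([1390, 177, 435]) cube([70, 1171, 16]);
translate([1568, 177, 435]) cube([70, 1171, 16]);
translate([1746, 177, 435]) cube([70, 1171, 16]);
translate([1924, 177, 435]) cube([70, 1171, 16]);


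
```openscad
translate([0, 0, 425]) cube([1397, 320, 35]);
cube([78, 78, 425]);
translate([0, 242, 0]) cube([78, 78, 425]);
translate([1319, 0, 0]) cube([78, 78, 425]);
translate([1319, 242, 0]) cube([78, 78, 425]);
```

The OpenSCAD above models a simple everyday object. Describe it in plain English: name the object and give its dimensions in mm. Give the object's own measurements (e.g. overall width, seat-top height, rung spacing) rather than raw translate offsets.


A long wooden bench with a 1397 mm (x) × 320 mm (y) seat, 35 mm thick, its top surface 460 mm above the floor. Four 78 mm square legs at the seat corners, flush with the edges, run from z = 0 to the seat underside.


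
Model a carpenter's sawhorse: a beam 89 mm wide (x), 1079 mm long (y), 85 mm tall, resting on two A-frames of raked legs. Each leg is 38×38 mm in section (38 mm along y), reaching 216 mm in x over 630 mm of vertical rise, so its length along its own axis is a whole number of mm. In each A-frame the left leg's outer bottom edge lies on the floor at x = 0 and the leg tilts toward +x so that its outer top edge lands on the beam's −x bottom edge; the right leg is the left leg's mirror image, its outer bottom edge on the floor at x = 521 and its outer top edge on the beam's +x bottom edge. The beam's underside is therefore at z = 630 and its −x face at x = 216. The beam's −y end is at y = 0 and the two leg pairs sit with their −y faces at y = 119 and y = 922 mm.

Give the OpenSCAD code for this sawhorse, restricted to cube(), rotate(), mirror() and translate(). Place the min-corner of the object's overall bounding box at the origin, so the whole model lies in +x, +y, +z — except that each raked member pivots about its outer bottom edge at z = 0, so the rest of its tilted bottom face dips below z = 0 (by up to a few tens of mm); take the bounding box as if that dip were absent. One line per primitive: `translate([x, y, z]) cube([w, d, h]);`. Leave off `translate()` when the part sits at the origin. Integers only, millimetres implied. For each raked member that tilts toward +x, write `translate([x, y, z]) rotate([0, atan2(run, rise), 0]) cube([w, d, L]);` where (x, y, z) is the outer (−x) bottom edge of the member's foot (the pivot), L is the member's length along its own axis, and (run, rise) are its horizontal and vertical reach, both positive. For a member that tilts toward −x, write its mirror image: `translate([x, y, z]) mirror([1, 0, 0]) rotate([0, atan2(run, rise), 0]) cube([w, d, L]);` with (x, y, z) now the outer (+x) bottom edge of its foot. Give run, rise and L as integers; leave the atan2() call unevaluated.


translate([216, 0, 630]) cube([89, 1079, 85]);
translate([0, 119, 0]) rotate([0, atan2(216, 630), 0]) cube([38, 38, 666]);
translate([521, 119, 0]) mirror([1, 0, 0]) rotate([0, atan2(216, 630), 0]) cube([38, 38, 666]);
translate([0, 922, 0]) rotate([0, atan2(216, 630), 0]) cube([38, 38, 666]);
translate([521, 922, 0]) mirror([1, 0, 0]) rotate([0, atan2(216, 630), 0]) cube([38, 38, 666]);


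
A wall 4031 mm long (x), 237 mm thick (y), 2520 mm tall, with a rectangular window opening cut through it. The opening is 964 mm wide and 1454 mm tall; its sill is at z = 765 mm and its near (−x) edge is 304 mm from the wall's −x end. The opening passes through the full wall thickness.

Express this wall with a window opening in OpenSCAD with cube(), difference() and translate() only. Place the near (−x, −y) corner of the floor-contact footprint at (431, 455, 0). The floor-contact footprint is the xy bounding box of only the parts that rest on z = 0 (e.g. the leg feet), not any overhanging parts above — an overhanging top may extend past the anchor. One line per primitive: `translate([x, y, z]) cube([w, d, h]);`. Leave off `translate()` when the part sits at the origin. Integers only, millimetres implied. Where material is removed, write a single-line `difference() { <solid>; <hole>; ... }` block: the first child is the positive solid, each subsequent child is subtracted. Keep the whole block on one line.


difference() { translate([431, 455, 0]) cube([4031, 237, 2520]); translate([735, 455, 765]) cube([964, 237, 1454]); }


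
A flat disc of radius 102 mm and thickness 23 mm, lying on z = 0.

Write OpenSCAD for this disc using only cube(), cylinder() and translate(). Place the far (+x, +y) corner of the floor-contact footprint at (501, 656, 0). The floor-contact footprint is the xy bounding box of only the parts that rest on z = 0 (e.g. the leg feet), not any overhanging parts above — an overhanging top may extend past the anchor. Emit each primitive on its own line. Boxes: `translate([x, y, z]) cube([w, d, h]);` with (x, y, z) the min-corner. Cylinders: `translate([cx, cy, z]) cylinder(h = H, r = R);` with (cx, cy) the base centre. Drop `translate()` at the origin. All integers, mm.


translate([399, 554, 0]) cylinder(h = 23, r = 102);


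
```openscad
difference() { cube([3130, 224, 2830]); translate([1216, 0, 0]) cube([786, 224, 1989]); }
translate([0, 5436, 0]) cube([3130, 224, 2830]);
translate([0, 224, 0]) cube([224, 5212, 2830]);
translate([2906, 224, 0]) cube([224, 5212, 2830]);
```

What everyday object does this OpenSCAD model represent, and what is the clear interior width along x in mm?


A single room. The interior width is 2682 mm.

Four walls enclosing a rectangle with a door in the front wall — a room. Outside width 3130 minus two 224 mm walls gives 2682 mm.


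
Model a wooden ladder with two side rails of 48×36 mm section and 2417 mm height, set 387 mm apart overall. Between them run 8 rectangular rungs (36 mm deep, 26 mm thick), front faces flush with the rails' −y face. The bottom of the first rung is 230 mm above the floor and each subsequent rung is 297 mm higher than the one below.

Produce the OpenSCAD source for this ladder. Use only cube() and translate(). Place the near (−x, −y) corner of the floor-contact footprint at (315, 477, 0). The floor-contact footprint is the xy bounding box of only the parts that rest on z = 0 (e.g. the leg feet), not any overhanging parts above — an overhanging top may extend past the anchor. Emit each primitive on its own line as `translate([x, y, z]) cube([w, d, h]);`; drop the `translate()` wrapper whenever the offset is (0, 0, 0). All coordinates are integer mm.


translate([315, 477, 0]) cube([48, 36, 2417]);
translate([654, 477, 0]) cube([48, 36, 2417]);
translate([363, 477, 230]) cube([291, 36, 26]);
translate([363, 477, 527]) cube([291, 36, 26]);
translate([363, 477, 824]) cube([291, 36, 26]);
translate([363, 477, 1121]) cube([291, 36, 26]);
translate([363, 477, 1418]) cube([291, 36, 26]);
translate([363, 477, 1715]) cube([291, 36, 26]);
translate([363, 477, 2012]) cube([291, 36, 26]);
translate([363, 477, 2309]) cube([291, 36, 26]);


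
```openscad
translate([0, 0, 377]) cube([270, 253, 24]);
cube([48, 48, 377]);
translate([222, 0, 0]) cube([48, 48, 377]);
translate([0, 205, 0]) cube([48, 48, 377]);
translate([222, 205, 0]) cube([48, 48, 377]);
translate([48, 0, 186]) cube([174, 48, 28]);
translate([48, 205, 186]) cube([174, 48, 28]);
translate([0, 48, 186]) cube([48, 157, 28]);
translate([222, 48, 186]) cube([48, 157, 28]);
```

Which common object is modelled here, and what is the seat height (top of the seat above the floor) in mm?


A stool. The seat height is 401 mm.

A 270×253×24 slab at z = 377 on four corner posts — a stool. The seat top is 377 + 24 = 401 mm.


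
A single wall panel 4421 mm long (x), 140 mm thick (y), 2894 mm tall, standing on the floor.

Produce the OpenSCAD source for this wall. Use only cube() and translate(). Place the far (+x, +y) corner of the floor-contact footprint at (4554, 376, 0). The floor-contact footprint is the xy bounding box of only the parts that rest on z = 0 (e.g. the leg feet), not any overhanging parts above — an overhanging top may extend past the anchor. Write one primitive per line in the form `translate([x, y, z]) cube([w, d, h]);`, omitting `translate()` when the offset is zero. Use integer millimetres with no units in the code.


translate([133, 236, 0]) cube([4421, 140, 2894]);


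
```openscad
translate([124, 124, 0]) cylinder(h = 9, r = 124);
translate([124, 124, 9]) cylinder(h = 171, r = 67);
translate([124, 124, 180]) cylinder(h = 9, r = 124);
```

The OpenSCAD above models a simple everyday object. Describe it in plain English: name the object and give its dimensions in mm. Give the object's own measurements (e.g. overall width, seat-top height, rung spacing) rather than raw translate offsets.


A spool: two coaxial disc flanges of radius 124 mm and thickness 9 mm, joined by a core cylinder of radius 67 mm and height 171 mm. The lower flange rests on z = 0 and the three cylinders share a vertical axis.


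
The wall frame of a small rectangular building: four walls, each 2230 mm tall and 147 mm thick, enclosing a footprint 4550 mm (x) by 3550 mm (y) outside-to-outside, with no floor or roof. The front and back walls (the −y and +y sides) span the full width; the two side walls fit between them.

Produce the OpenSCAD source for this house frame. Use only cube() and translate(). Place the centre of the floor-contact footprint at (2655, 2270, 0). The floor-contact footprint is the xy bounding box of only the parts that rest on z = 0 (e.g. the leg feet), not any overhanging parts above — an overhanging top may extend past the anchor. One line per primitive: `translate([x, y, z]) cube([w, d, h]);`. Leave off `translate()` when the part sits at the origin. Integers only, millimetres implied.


translate([380, 495, 0]) cube([4550, 147, 2230]);
translate([380, 3898, 0]) cube([4550, 147, 2230]);
translate([380, 642, 0]) cube([147, 3256, 2230]);
translate([4783, 642, 0]) cube([147, 3256, 2230]);


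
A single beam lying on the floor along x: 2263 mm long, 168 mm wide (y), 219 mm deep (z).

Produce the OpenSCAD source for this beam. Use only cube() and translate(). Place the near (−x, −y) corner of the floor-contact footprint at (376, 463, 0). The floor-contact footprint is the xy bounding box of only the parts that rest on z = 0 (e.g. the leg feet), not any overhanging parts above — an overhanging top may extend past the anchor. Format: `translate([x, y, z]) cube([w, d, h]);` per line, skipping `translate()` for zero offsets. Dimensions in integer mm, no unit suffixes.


translate([376, 463, 0]) cube([2263, 168, 219]);


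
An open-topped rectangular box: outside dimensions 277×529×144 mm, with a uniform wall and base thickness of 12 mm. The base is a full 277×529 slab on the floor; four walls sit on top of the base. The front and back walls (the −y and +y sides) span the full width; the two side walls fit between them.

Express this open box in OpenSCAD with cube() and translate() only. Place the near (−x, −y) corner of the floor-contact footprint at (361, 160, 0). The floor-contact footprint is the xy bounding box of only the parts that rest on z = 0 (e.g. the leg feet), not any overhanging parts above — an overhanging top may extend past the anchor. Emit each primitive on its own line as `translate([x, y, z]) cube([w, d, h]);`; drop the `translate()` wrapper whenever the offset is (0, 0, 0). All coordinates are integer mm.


translate([361, 160, 0]) cube([277, 529, 12]);
translate([361, 160, 12]) cube([277, 12, 132]);
translate([361, 677, 12]) cube([277, 12, 132]);
translate([361, 172, 12]) cube([12, 505, 132]);
translate([626, 172, 12]) cube([12, 505, 132]);


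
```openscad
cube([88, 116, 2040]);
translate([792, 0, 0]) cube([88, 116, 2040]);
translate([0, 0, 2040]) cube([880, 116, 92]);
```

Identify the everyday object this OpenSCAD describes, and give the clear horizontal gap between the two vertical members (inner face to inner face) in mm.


A door frame. The clear opening width is 704 mm.

Two 2040 mm tall posts with a header on top — a door frame. The left jamb is 88 mm wide at x = 0; the right jamb starts at x = 792. The clear opening is 792 − 88 = 704 mm.


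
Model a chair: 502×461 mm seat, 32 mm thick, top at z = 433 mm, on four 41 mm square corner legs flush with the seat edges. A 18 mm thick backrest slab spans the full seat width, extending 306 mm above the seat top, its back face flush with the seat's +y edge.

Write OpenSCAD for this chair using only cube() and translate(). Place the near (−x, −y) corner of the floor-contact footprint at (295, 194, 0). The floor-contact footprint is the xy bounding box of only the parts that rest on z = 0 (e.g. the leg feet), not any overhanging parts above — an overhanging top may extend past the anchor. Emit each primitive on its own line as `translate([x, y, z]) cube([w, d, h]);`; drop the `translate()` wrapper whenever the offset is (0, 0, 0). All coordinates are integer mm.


translate([295, 194, 401]) cube([502, 461, 32]);
translate([295, 194, 0]) cube([41, 41, 401]);
translate([756, 194, 0]) cube([41, 41, 401]);
translate([295, 614, 0]) cube([41, 41, 401]);
translate([756, 614, 0]) cube([41, 41, 401]);
translate([295, 637, 433]) cube([502, 18, 306]);


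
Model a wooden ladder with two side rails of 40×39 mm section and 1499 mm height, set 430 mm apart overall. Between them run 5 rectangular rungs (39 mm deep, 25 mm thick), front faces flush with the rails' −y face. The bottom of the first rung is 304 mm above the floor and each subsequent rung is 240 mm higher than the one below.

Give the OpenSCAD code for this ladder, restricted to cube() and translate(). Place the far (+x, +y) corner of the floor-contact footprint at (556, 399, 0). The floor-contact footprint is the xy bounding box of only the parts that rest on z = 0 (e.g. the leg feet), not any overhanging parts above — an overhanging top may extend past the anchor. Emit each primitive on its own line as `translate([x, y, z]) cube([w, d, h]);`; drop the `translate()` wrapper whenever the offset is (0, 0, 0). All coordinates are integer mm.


// rung span = 430 - 2*40 = 350
// rung[k] z = 304 + k*240
translate([126, 360, 0]) cube([40, 39, 1499]);
translate([516, 360, 0]) cube([40, 39, 1499]);
translate([166, 360, 304]) cube([350, 39, 25]);
translate([166, 360, 544]) cube([350, 39, 25]);
translate([166, 360, 784]) cube([350, 39, 25]);
translate([166, 360, 1024]) cube([350, 39, 25]);
translate([166, 360, 1264]) cube([350, 39, 25]);


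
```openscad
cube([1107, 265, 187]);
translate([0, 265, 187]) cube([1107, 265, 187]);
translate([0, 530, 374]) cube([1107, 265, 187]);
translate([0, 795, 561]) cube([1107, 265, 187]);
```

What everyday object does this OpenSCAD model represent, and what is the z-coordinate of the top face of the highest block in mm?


A staircase. The total rise is 748 mm.

4 identical blocks, each offset up and back from the previous — a staircase. Each step is 187 mm tall and there are 4 of them, so the total rise is 4 × 187 = 748 mm.


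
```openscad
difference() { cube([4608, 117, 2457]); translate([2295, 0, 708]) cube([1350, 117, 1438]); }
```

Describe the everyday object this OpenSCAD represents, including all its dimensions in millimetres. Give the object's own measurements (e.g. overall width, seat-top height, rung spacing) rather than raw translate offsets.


A wall 4608 mm long (x), 117 mm thick (y), 2457 mm tall, with a rectangular window opening cut through it. The opening is 1350 mm wide and 1438 mm tall; its sill is at z = 708 mm and its near (−x) edge is 2295 mm from the wall's −x end. The opening passes through the full wall thickness.


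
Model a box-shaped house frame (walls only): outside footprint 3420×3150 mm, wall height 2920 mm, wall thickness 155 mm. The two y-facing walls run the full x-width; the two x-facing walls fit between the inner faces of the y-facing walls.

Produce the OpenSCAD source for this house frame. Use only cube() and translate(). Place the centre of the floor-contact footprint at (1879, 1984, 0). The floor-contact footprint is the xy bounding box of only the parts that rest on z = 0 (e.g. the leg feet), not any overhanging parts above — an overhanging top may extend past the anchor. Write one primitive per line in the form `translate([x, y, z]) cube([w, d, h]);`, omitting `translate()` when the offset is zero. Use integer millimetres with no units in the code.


translate([169, 409, 0]) cube([3420, 155, 2920]);
translate([169, 3404, 0]) cube([3420, 155, 2920]);
translate([169, 564, 0]) cube([155, 2840, 2920]);
translate([3434, 564, 0]) cube([155, 2840, 2920]);


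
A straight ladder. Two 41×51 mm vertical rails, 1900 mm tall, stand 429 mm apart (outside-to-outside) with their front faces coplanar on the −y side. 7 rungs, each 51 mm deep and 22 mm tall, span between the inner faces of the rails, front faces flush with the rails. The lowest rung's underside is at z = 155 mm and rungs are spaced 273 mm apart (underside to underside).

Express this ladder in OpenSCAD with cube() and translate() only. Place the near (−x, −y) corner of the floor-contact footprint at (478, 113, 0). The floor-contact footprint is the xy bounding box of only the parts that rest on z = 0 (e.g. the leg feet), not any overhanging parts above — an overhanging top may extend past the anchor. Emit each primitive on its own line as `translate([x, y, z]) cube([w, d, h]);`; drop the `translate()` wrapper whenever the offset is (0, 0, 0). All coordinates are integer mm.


translate([478, 113, 0]) cube([41, 51, 1900]);
translate([866, 113, 0]) cube([41, 51, 1900]);
translate([519, 113, 155]) cube([347, 51, 22]);
translate([519, 113, 428]) cube([347, 51, 22]);
translate([519, 113, 701]) cube([347, 51, 22]);
translate([519, 113, 974]) cube([347, 51, 22]);
translate([519, 113, 1247]) cube([347, 51, 22]);
translate([519, 113, 1520]) cube([347, 51, 22]);
translate([519, 113, 1793]) cube([347, 51, 22]);


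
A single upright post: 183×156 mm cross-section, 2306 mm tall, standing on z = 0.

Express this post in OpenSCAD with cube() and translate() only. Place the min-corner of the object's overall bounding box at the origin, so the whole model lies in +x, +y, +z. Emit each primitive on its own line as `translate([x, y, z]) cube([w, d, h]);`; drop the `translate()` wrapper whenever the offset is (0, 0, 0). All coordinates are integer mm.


cube([183, 156, 2306]);


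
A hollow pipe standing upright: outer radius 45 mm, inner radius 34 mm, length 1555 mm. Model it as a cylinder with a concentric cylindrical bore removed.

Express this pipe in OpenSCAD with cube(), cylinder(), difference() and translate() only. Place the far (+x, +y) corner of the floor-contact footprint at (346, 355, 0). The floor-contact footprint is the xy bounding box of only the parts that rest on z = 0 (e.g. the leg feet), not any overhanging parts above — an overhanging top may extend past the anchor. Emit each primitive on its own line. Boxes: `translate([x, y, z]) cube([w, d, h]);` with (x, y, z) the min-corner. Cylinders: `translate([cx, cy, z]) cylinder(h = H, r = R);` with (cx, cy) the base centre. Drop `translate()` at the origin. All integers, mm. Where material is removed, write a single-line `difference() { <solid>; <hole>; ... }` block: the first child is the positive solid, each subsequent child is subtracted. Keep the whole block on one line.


difference() { translate([301, 310, 0]) cylinder(h = 1555, r = 45); translate([301, 310, 0]) cylinder(h = 1555, r = 34); }


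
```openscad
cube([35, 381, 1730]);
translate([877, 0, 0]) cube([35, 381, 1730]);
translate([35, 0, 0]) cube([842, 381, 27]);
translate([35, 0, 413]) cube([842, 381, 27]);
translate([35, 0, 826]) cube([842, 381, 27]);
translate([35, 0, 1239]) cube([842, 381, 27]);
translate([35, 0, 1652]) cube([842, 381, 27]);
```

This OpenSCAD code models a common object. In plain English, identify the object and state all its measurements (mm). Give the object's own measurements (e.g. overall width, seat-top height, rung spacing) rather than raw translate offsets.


An open bookshelf. Two side panels, each 35 mm thick, 381 mm deep and 1730 mm tall, stand 912 mm apart (outside-to-outside). Between them sit 5 shelves, each 27 mm thick and 381 mm deep, spanning the full gap between the sides. The bottom shelf rests on the floor (its underside at z = 0) and the clear gap between one shelf's top and the next shelf's underside is 386 mm.


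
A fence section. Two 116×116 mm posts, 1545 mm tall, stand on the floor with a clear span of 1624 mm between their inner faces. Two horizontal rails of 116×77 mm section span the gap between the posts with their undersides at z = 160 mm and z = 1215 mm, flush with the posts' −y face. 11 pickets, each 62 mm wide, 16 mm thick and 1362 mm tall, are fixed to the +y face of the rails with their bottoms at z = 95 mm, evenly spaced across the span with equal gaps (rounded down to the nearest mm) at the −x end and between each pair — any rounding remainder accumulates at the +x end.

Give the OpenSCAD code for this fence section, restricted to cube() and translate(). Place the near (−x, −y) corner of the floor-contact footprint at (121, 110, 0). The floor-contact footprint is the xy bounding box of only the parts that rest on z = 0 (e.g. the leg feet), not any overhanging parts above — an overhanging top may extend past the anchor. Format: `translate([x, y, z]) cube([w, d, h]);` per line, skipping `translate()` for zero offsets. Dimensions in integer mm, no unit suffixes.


translate([121, 110, 0]) cube([116, 116, 1545]);
translate([1861, 110, 0]) cube([116, 116, 1545]);
translate([237, 110, 160]) cube([1624, 116, 77]);
translate([237, 110, 1215]) cube([1624, 116, 77]);
translate([315, 226, 95]) cube([62, 16, 1362]);
translate([455, 226, 95]) cube([62, 16, 1362]);
translate([595, 226, 95]) cube([62, 16, 1362]);
translate([735, 226, 95]) cube([62, 16, 1362]);
translate([875, 226, 95]) cube([62, 16, 1362]);
translate([1015, 226, 95]) cube([62, 16, 1362]);
translate([1155, 226, 95]) cube([62, 16, 1362]);
translate([1295, 226, 95]) cube([62, 16, 1362]);
translate([1435, 226, 95]) cube([62, 16, 1362]);
translate([1575, 226, 95]) cube([62, 16, 1362]);
translate([1715, 226, 95]) cube([62, 16, 1362]);


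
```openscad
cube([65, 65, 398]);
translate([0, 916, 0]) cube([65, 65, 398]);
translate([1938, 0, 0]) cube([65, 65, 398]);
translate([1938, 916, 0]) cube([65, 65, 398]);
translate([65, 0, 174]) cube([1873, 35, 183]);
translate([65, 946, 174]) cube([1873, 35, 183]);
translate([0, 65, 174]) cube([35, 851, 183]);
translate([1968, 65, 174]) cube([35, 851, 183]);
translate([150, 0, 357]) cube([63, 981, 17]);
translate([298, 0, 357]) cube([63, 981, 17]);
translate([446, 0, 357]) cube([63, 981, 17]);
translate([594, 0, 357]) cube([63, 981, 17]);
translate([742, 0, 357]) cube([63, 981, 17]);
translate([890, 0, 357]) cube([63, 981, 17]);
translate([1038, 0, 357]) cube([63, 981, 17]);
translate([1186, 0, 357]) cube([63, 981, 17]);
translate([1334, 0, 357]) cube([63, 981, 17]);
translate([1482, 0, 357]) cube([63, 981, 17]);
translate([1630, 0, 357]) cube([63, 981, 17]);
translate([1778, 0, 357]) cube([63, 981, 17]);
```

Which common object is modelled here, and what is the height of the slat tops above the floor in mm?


A bed frame. The slat-top height is 374 mm.

Four posts, four rails, and a row of slats — a bed frame. Slats sit on the rails at z = 174 + 183 = 357; with slat thickness 17, the top is 374 mm.
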